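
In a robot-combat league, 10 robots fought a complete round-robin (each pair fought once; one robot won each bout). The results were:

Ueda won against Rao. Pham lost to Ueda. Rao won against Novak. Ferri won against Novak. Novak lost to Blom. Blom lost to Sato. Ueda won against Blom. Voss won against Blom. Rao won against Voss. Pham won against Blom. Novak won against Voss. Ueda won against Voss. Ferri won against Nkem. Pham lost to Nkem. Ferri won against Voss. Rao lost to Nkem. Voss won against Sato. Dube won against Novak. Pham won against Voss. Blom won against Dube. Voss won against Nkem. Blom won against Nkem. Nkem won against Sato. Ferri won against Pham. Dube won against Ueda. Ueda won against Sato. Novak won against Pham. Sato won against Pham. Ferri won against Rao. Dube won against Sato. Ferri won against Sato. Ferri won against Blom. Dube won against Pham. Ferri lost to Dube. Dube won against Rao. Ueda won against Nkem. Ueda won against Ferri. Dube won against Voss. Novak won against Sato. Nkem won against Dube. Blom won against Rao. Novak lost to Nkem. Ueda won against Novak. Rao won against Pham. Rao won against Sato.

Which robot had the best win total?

Win totals: Pham 2, Ueda 8, Blom 4, Rao 4, Nkem 5, Voss 3, Sato 2, Dube 7, Ferri 7, Novak 3.
Ueda leads with 8 wins (next highest: 7).

Ueda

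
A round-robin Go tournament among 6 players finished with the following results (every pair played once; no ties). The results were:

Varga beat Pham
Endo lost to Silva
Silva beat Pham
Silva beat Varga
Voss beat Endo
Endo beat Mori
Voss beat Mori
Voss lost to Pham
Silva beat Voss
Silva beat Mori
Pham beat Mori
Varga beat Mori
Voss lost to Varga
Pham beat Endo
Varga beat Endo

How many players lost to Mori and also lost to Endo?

0

Mori beat: no one.
Endo beat: Mori.
No one was beaten by both.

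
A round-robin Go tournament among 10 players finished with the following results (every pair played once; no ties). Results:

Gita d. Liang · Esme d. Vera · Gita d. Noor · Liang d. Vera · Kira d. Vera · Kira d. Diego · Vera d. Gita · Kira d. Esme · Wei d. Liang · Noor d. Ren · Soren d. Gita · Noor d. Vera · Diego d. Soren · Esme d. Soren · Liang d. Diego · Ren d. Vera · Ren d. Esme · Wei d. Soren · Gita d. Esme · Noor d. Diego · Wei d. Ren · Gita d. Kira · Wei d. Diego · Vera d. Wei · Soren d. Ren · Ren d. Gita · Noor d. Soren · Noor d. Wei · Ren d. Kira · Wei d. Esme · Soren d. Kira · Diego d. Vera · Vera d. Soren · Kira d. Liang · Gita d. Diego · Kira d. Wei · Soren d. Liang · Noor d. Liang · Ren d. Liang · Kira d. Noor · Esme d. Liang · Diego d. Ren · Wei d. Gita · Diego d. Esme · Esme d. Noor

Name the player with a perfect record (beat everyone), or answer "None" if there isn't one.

Highest win total is Wei with 6 (out of 9 possible).
Wei lost to Kira, Noor, Vera, so no player went undefeated.

None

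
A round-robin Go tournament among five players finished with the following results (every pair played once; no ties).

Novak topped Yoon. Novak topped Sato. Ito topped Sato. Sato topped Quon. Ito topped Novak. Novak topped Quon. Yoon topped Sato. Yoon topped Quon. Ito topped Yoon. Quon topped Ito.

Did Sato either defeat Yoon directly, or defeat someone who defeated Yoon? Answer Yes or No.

Sato did not beat Yoon directly.
Sato beat Quon, but each of them lost to Yoon. No two-step path.

No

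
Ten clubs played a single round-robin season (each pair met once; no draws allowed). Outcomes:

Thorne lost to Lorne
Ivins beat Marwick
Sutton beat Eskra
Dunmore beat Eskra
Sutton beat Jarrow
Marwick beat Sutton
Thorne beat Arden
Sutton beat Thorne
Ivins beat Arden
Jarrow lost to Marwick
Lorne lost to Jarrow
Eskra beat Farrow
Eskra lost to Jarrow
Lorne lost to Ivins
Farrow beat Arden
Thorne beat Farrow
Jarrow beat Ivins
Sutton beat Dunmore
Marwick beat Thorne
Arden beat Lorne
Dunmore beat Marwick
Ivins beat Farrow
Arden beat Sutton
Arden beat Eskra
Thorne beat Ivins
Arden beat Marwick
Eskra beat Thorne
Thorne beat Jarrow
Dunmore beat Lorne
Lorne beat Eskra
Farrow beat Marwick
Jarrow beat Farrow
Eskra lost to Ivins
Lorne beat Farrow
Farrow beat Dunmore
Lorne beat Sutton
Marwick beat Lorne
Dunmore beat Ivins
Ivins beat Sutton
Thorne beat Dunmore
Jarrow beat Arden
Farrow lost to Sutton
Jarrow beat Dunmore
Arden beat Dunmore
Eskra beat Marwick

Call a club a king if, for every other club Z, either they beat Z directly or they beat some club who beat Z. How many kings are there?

10

Farrow reaches everyone (king).
Lorne reaches everyone (king).
Thorne reaches everyone (king).
Sutton reaches everyone (king).
Arden reaches everyone (king).
Marwick reaches everyone (king).
Jarrow reaches everyone (king).
Ivins reaches everyone (king).
Dunmore reaches everyone (king).
Eskra reaches everyone (king).
Kings: Farrow, Lorne, Thorne, Sutton, Arden, Marwick, Jarrow, Ivins, Dunmore, Eskra — 10.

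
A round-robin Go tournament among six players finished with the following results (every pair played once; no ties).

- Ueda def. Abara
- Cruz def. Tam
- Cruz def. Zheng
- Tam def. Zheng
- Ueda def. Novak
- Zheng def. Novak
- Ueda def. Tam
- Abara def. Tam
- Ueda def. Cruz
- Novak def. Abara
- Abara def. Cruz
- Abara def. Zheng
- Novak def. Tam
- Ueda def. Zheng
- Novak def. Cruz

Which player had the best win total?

Win totals: Cruz 2, Tam 1, Zheng 1, Novak 3, Abara 3, Ueda 5.
Ueda leads with 5 wins (next highest: 3).

Ueda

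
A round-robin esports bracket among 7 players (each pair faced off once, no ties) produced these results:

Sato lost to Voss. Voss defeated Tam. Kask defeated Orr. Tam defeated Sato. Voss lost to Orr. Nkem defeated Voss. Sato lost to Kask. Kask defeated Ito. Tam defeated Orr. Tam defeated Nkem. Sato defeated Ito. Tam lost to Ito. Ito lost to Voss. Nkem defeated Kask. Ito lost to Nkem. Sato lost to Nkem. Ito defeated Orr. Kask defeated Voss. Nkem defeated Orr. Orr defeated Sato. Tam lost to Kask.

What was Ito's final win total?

2

Ito's results: beat Orr, Tam; lost to Nkem, Voss, Kask, Sato.
That is 2 wins.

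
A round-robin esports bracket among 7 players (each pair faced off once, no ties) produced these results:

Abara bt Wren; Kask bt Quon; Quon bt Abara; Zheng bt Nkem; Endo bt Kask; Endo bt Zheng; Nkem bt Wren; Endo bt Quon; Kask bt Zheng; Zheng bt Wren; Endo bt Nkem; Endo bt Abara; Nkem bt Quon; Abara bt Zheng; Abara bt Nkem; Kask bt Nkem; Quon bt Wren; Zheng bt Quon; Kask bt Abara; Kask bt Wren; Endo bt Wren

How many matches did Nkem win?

2

Nkem's results: beat Quon, Wren; lost to Endo, Kask, Abara, Zheng.
That is 2 wins.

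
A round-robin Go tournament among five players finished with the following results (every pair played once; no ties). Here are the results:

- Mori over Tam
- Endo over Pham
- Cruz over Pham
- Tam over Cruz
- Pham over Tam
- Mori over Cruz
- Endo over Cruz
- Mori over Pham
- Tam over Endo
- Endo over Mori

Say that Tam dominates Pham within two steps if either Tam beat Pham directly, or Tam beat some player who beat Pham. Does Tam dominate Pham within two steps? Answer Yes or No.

Yes

Tam did not beat Pham directly.
Tam beat Endo, Cruz. Of those, Endo beat Pham.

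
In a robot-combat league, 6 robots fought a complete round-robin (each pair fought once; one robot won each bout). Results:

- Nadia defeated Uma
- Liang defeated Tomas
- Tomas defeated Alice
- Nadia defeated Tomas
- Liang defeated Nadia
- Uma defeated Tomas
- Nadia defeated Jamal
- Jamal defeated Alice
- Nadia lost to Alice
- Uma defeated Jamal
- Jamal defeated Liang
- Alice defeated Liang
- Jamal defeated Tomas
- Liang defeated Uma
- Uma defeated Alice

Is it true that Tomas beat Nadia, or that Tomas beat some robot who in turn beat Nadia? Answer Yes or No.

Yes

Tomas did not beat Nadia directly.
Tomas beat Alice. Of those, Alice beat Nadia.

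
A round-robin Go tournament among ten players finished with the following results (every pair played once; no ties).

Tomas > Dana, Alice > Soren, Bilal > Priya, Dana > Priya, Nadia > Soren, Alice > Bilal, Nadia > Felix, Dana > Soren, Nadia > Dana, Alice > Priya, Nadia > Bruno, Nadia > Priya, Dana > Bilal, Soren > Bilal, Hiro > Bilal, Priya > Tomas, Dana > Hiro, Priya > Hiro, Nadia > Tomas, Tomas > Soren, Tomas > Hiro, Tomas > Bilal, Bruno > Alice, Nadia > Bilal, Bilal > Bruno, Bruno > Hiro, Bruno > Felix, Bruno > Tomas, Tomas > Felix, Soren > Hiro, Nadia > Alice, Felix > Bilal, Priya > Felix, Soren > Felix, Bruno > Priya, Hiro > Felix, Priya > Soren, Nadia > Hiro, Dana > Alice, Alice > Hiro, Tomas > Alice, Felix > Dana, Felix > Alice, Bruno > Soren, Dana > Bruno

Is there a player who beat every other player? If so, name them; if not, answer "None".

Nadia

Nadia has 9 wins out of 9 opponents — a perfect record.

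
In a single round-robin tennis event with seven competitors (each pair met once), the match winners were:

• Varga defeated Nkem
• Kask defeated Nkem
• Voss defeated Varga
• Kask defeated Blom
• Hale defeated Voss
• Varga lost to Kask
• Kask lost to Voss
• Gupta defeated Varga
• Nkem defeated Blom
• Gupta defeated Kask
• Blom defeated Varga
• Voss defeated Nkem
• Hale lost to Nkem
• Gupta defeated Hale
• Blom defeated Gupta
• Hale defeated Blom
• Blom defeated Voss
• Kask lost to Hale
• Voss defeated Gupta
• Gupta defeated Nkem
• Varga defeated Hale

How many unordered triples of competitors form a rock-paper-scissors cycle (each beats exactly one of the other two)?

12

Win totals: Varga 2, Gupta 4, Hale 3, Blom 3, Kask 3, Voss 4, Nkem 2.
A competitor with w wins dominates both others in C(w,2) triples; summing gives 1 + 6 + 3 + 3 + 3 + 6 + 1 = 23 transitive triples.
Total triples C(7,3) = 35, so cyclic triples = 35 − 23 = 12.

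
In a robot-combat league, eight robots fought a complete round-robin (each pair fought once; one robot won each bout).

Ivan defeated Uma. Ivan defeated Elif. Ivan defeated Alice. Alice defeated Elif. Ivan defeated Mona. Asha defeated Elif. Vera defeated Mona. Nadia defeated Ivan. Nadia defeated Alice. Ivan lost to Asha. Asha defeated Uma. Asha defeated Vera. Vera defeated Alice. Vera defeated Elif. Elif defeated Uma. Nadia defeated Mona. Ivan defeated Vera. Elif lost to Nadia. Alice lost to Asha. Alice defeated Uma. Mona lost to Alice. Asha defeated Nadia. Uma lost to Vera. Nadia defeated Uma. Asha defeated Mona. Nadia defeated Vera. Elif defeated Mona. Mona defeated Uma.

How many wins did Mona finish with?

1

Mona's results: beat Uma; lost to Elif, Alice, Asha, Ivan, Nadia, Vera.
That is 1 win.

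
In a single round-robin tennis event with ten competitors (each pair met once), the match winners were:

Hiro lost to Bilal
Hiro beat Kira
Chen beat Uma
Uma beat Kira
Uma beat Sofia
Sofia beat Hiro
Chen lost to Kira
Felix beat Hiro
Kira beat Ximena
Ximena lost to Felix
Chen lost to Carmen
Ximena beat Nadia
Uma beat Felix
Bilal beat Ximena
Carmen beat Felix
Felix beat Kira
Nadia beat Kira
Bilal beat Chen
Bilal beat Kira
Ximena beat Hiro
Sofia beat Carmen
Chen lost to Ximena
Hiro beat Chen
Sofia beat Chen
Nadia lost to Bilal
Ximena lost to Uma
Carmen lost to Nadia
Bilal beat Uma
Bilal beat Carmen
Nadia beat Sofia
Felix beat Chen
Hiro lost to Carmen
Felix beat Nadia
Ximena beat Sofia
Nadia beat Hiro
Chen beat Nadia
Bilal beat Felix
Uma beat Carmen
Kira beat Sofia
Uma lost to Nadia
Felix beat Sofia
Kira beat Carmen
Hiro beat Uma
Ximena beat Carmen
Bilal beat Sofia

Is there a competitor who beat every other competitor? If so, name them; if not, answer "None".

Bilal

Bilal has 9 wins out of 9 opponents — a perfect record.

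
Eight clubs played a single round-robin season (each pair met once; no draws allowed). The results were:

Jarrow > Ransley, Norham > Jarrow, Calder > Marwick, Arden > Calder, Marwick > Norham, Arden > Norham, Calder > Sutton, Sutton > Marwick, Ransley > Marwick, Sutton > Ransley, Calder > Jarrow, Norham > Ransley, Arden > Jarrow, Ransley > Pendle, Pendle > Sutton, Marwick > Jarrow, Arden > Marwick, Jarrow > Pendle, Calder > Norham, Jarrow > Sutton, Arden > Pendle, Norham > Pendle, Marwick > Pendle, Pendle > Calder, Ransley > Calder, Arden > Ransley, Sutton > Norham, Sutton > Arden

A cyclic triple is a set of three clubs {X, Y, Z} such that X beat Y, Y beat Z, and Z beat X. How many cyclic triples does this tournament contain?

Win totals: Pendle 2, Marwick 3, Arden 6, Norham 3, Sutton 4, Calder 4, Ransley 3, Jarrow 3.
A club with w wins dominates both others in C(w,2) triples; summing gives 1 + 3 + 15 + 3 + 6 + 6 + 3 + 3 = 40 transitive triples.
Total triples C(8,3) = 56, so cyclic triples = 56 − 40 = 16.

16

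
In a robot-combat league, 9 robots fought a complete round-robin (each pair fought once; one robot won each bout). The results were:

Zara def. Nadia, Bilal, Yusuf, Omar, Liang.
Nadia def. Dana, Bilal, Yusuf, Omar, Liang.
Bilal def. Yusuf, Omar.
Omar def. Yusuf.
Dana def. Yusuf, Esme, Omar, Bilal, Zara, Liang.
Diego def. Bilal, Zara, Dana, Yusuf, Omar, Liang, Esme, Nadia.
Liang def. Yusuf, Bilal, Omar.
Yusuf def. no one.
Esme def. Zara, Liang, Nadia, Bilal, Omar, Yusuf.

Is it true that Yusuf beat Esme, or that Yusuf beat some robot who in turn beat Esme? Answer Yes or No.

Yusuf did not beat Esme directly.
Yusuf beat no one, so there is no intermediate robot.

No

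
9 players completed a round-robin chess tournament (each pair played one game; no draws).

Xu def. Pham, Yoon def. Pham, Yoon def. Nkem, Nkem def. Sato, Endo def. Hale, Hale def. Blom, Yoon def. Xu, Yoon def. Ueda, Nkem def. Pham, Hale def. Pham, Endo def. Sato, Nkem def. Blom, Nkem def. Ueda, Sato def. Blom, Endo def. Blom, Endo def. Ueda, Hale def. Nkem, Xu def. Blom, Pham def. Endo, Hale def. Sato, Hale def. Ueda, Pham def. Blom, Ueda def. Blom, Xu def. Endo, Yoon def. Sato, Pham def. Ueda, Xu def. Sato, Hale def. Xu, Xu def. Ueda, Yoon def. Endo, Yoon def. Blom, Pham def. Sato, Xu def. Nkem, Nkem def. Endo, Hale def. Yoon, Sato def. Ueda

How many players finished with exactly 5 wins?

1

Win totals: Hale 7, Blom 0, Yoon 7, Endo 4, Sato 2, Ueda 1, Pham 4, Nkem 5, Xu 6.
Exactly 5: Nkem — 1 player.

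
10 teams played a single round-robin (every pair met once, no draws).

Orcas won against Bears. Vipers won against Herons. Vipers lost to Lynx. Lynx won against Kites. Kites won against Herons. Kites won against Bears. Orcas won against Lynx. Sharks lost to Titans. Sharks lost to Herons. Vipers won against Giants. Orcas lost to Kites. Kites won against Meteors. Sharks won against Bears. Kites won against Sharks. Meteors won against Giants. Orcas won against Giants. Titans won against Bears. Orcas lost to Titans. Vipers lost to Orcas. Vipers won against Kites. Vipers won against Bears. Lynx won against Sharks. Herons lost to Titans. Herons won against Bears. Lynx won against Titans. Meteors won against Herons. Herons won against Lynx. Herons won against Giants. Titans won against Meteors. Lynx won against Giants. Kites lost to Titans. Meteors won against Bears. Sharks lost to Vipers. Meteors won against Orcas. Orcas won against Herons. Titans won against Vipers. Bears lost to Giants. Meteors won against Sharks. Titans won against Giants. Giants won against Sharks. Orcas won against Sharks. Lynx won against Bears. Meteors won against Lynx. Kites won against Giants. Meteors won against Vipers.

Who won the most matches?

Titans

Win totals: Herons 4, Lynx 6, Giants 2, Kites 6, Titans 8, Bears 0, Orcas 6, Meteors 7, Sharks 1, Vipers 5.
Titans leads with 8 wins (next highest: 7).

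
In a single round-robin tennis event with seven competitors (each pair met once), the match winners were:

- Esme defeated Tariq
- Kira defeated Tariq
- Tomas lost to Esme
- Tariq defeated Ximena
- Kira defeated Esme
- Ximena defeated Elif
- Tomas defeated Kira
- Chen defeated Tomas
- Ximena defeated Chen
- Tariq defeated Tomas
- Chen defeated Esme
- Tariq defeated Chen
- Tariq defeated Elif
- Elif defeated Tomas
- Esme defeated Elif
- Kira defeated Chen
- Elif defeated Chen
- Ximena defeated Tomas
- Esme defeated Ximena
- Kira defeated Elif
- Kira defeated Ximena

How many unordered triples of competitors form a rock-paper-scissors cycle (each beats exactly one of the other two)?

Win totals: Tariq 4, Elif 2, Chen 2, Ximena 3, Esme 4, Kira 5, Tomas 1.
A competitor with w wins dominates both others in C(w,2) triples; summing gives 6 + 1 + 1 + 3 + 6 + 10 + 0 = 27 transitive triples.
Total triples C(7,3) = 35, so cyclic triples = 35 − 27 = 8.

8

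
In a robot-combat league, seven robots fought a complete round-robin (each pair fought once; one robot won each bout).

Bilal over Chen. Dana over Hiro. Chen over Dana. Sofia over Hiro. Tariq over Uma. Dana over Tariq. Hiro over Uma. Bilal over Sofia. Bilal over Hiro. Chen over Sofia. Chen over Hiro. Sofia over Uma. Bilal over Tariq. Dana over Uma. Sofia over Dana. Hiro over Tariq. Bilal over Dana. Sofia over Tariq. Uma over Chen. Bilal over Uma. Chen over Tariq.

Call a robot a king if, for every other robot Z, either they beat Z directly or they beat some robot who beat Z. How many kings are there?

1

Sofia cannot reach Bilal in two steps.
Hiro cannot reach Sofia, Bilal, Dana in two steps.
Chen cannot reach Bilal in two steps.
Tariq cannot reach Sofia, Hiro, Bilal, Dana in two steps.
Bilal reaches everyone (king).
Uma cannot reach Bilal in two steps.
Dana cannot reach Sofia, Bilal in two steps.
Kings: Bilal — 1.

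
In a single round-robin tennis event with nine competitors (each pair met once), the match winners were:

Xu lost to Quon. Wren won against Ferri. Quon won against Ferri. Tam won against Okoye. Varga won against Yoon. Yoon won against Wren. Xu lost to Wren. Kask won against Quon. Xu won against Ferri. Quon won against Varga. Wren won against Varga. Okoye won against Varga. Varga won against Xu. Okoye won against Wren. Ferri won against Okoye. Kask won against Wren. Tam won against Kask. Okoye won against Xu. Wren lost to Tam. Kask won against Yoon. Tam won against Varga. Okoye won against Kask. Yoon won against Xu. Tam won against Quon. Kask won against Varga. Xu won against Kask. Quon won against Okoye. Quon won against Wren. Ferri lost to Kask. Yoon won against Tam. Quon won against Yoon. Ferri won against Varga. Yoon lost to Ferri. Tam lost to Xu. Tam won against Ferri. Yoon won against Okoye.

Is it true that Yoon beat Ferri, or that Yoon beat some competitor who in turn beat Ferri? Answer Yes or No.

Yoon did not beat Ferri directly.
Yoon beat Wren, Okoye, Tam, Xu. Of those, Wren beat Ferri.

Yes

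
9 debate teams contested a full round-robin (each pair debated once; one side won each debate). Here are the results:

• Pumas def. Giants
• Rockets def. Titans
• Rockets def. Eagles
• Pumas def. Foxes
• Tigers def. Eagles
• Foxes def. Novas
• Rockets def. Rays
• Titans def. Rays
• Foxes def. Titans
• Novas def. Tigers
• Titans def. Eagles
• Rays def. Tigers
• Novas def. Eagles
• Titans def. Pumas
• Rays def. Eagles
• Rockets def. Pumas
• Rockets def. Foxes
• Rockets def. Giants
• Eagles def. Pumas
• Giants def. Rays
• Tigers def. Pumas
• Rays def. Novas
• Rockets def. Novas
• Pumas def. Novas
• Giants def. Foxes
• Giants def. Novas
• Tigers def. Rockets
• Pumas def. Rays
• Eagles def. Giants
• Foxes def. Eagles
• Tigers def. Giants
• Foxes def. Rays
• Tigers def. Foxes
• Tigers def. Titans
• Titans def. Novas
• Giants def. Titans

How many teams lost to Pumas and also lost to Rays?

Pumas beat: Foxes, Novas, Giants, Rays.
Rays beat: Eagles, Novas, Tigers.
Both beat: Novas — 1.

1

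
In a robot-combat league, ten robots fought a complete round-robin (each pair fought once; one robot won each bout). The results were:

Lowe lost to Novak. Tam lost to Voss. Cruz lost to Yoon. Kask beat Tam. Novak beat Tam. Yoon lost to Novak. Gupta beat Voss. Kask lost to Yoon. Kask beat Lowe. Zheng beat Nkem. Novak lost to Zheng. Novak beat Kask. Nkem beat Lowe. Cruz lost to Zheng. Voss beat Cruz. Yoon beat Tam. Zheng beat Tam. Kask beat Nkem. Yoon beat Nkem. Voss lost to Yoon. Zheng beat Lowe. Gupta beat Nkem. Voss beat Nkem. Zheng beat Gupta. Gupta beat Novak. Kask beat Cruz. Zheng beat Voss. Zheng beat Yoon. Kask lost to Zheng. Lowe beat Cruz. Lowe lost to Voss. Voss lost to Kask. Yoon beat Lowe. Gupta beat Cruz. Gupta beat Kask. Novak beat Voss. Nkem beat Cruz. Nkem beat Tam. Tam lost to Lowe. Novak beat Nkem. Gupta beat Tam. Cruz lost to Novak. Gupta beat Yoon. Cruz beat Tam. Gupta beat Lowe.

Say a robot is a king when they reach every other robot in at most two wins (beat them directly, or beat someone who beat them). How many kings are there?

1

Novak cannot reach Zheng, Gupta in two steps.
Yoon cannot reach Novak, Zheng, Gupta in two steps.
Lowe cannot reach Novak, Yoon, Zheng, Nkem, Voss, Kask, Gupta in two steps.
Zheng reaches everyone (king).
Cruz cannot reach Novak, Yoon, Lowe, Zheng, Nkem, Voss, Kask, Gupta in two steps.
Nkem cannot reach Novak, Yoon, Zheng, Voss, Kask, Gupta in two steps.
Tam cannot reach Novak, Yoon, Lowe, Zheng, Cruz, Nkem, Voss, Kask, Gupta in two steps.
Voss cannot reach Novak, Yoon, Zheng, Kask, Gupta in two steps.
Kask cannot reach Novak, Yoon, Zheng, Gupta in two steps.
Gupta cannot reach Zheng in two steps.
Kings: Zheng — 1.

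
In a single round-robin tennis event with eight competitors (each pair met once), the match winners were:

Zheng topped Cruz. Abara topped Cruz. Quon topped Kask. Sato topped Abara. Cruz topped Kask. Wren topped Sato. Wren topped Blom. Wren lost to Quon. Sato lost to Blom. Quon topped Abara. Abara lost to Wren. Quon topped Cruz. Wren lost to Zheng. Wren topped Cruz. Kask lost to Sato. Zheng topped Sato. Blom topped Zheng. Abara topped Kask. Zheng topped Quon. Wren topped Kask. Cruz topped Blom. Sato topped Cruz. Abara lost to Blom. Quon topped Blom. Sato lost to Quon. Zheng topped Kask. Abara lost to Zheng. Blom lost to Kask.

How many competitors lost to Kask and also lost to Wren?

1

Kask beat: Blom.
Wren beat: Abara, Sato, Cruz, Kask, Blom.
Both beat: Blom — 1.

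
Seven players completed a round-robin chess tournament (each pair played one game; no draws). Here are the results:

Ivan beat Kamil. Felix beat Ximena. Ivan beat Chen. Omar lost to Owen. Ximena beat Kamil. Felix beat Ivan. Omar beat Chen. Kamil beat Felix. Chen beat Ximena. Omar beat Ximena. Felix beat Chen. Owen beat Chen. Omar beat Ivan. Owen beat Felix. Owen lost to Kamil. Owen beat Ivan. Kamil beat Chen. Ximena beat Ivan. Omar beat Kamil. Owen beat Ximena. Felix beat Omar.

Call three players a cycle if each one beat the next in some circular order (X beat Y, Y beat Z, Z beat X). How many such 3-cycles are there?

Win totals: Kamil 3, Ximena 2, Felix 4, Owen 5, Chen 1, Ivan 2, Omar 4.
A player with w wins dominates both others in C(w,2) triples; summing gives 3 + 1 + 6 + 10 + 0 + 1 + 6 = 27 transitive triples.
Total triples C(7,3) = 35, so cyclic triples = 35 − 27 = 8.

8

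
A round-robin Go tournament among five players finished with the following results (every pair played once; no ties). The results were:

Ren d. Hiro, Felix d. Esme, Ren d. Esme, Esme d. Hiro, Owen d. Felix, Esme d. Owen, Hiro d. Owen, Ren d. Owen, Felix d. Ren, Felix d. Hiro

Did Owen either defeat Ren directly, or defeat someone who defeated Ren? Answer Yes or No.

Yes

Owen did not beat Ren directly.
Owen beat Felix. Of those, Felix beat Ren.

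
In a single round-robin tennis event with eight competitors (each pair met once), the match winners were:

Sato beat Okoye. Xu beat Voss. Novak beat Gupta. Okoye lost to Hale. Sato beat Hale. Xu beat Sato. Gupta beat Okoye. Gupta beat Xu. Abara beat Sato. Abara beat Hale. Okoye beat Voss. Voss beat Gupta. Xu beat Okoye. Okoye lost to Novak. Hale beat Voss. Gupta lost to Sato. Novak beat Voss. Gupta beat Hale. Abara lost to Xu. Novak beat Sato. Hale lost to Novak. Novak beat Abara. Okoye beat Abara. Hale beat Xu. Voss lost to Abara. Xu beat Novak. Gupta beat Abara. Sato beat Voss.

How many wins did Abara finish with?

Abara's results: beat Sato, Hale, Voss; lost to Gupta, Xu, Novak, Okoye.
That is 3 wins.

3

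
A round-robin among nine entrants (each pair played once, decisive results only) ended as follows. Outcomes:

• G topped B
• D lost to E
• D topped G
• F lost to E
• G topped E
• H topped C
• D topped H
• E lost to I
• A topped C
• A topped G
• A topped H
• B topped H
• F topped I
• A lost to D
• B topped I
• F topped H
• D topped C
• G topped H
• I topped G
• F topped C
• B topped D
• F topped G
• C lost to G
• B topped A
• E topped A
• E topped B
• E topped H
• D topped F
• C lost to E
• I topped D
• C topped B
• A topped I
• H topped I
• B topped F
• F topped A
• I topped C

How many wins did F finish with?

5

F's results: beat A, C, G, H, I; lost to B, D, E.
That is 5 wins.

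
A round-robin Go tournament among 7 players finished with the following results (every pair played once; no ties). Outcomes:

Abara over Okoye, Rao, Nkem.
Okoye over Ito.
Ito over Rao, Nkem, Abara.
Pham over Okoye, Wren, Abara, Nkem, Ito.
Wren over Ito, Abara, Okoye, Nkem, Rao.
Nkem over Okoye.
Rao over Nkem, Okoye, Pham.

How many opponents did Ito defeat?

3

Ito's results: beat Rao, Nkem, Abara; lost to Pham, Wren, Okoye.
That is 3 wins.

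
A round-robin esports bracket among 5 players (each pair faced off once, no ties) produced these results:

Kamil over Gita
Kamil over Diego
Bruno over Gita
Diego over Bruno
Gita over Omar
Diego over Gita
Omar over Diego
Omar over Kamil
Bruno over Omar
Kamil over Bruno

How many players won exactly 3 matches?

1

Win totals: Bruno 2, Diego 2, Omar 2, Gita 1, Kamil 3.
Exactly 3: Kamil — 1 player.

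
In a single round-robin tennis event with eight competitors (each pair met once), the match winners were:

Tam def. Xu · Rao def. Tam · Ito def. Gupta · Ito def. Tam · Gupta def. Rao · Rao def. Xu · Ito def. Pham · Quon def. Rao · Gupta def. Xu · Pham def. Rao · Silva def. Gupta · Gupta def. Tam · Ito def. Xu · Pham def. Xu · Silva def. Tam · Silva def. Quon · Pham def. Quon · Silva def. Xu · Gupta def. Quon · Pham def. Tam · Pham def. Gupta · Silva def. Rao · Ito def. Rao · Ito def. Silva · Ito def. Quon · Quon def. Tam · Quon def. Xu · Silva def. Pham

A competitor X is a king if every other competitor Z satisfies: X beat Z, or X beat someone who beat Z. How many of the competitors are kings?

Xu cannot reach Quon, Gupta, Pham, Ito, Tam, Silva, Rao in two steps.
Quon cannot reach Gupta, Pham, Ito, Silva in two steps.
Gupta cannot reach Pham, Ito, Silva in two steps.
Pham cannot reach Ito, Silva in two steps.
Ito reaches everyone (king).
Tam cannot reach Quon, Gupta, Pham, Ito, Silva, Rao in two steps.
Silva cannot reach Ito in two steps.
Rao cannot reach Quon, Gupta, Pham, Ito, Silva in two steps.
Kings: Ito — 1.

1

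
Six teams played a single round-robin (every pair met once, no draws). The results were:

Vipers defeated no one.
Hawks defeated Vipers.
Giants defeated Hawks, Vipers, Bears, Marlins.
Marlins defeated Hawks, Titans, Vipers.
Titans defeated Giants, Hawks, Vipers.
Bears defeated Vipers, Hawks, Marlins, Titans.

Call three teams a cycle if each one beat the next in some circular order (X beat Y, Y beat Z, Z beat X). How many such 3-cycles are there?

Of the C(6,3) = 20 triples, the cyclic ones are: {Bears, Titans, Giants}; {Titans, Marlins, Giants}.
That is 2.

2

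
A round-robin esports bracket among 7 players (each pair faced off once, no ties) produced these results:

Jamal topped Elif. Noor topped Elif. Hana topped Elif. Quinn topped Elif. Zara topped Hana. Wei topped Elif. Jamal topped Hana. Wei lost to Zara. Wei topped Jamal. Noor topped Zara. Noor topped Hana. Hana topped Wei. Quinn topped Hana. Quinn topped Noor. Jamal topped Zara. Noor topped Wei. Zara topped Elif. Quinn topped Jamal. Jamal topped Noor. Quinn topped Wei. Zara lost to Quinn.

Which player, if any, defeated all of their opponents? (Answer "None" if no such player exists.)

Quinn has 6 wins out of 6 opponents — a perfect record.

Quinn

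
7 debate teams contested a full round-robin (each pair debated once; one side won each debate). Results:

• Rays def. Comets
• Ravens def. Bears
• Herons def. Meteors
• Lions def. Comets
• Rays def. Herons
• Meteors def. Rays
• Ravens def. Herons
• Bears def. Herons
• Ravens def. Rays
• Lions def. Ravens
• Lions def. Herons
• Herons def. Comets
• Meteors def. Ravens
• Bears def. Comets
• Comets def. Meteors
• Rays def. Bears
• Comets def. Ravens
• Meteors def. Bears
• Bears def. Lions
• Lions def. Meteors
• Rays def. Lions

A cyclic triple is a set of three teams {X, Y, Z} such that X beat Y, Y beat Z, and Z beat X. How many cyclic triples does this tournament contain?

Win totals: Rays 4, Herons 2, Comets 2, Lions 4, Meteors 3, Ravens 3, Bears 3.
A team with w wins dominates both others in C(w,2) triples; summing gives 6 + 1 + 1 + 6 + 3 + 3 + 3 = 23 transitive triples.
Total triples C(7,3) = 35, so cyclic triples = 35 − 23 = 12.

12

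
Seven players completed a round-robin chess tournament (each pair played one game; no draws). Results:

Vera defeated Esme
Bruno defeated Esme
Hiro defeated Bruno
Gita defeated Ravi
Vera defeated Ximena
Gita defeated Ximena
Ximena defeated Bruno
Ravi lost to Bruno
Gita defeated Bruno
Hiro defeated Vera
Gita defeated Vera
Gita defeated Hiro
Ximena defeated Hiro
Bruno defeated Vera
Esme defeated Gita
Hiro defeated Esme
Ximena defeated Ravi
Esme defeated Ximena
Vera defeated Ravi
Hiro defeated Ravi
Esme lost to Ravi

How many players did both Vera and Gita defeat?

2

Vera beat: Esme, Ximena, Ravi.
Gita beat: Vera, Hiro, Ximena, Bruno, Ravi.
Both beat: Ximena, Ravi — 2.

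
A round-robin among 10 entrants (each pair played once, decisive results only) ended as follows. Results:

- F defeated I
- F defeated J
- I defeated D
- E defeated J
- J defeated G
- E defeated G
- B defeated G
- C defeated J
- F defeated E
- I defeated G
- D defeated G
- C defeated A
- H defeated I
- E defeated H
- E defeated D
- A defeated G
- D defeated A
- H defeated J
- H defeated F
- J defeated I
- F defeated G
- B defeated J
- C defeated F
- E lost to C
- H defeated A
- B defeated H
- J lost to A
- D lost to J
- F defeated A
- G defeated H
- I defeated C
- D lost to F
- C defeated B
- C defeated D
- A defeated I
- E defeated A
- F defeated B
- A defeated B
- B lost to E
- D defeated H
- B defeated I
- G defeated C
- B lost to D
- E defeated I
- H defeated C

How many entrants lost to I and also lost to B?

1

I beat: C, D, G.
B beat: G, H, I, J.
Both beat: G — 1.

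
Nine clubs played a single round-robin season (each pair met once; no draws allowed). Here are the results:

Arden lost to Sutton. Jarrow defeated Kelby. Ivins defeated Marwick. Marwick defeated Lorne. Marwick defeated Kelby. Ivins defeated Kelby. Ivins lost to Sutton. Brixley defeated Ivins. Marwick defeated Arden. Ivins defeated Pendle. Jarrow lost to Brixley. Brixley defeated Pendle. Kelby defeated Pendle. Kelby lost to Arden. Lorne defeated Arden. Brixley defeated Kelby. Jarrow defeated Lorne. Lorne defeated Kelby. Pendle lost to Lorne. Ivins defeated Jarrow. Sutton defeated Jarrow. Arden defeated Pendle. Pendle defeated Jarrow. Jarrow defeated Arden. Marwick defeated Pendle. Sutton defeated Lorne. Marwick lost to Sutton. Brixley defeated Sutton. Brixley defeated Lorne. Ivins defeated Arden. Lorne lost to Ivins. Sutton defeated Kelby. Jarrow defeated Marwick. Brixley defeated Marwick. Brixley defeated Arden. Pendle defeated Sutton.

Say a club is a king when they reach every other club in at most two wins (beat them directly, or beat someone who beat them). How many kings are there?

Ivins cannot reach Brixley in two steps.
Lorne cannot reach Ivins, Brixley, Marwick in two steps.
Arden cannot reach Ivins, Lorne, Brixley, Marwick in two steps.
Pendle cannot reach Brixley in two steps.
Brixley reaches everyone (king).
Jarrow cannot reach Ivins, Brixley, Sutton in two steps.
Marwick cannot reach Ivins, Brixley in two steps.
Sutton cannot reach Brixley in two steps.
Kelby cannot reach Ivins, Lorne, Arden, Brixley, Marwick in two steps.
Kings: Brixley — 1.

1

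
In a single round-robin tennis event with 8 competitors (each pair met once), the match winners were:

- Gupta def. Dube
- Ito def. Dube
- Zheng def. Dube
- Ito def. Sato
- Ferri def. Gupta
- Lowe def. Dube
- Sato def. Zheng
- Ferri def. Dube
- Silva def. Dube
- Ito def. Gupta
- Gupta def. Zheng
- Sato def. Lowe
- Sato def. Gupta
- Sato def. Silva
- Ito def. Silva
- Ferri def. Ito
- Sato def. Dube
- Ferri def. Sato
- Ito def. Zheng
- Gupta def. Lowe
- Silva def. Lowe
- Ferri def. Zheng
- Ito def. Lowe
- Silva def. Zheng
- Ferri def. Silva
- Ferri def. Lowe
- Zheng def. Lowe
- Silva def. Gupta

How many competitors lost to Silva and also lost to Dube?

Silva beat: Lowe, Zheng, Dube, Gupta.
Dube beat: no one.
No one was beaten by both.

0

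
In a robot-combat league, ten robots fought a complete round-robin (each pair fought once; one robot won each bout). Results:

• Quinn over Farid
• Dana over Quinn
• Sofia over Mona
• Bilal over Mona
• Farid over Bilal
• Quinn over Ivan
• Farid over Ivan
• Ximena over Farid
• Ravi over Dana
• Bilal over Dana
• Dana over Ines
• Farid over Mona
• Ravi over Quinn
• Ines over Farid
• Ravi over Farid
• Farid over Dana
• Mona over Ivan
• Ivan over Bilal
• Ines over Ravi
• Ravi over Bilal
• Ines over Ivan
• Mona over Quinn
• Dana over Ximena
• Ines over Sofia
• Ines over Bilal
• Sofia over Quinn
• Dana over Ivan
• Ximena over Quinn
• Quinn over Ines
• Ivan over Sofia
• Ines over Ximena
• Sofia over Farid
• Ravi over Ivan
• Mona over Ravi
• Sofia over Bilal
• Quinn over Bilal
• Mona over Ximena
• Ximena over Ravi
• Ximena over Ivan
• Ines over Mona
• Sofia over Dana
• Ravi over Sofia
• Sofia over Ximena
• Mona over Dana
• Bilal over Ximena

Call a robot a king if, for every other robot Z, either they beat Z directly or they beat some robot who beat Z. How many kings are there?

Sofia reaches everyone (king).
Mona reaches everyone (king).
Farid reaches everyone (king).
Ivan cannot reach Ravi, Ines in two steps.
Bilal cannot reach Sofia in two steps.
Ravi reaches everyone (king).
Ximena reaches everyone (king).
Dana reaches everyone (king).
Ines reaches everyone (king).
Quinn reaches everyone (king).
Kings: Sofia, Mona, Farid, Ravi, Ximena, Dana, Ines, Quinn — 8.

8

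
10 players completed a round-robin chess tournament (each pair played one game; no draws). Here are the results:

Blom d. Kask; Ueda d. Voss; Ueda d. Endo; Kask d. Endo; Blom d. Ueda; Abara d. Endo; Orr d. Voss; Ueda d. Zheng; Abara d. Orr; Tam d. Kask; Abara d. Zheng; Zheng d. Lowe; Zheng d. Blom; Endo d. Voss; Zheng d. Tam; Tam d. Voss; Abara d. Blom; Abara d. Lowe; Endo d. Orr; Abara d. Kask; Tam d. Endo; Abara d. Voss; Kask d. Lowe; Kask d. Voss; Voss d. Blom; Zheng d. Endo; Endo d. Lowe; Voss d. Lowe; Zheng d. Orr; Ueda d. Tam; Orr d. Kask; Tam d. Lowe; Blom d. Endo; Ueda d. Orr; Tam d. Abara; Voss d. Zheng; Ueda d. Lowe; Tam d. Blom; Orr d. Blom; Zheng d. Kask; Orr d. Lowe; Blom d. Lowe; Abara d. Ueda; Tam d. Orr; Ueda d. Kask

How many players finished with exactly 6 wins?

Win totals: Orr 4, Kask 3, Zheng 6, Blom 4, Voss 3, Abara 8, Lowe 0, Endo 3, Tam 7, Ueda 7.
Exactly 6: Zheng — 1 player.

1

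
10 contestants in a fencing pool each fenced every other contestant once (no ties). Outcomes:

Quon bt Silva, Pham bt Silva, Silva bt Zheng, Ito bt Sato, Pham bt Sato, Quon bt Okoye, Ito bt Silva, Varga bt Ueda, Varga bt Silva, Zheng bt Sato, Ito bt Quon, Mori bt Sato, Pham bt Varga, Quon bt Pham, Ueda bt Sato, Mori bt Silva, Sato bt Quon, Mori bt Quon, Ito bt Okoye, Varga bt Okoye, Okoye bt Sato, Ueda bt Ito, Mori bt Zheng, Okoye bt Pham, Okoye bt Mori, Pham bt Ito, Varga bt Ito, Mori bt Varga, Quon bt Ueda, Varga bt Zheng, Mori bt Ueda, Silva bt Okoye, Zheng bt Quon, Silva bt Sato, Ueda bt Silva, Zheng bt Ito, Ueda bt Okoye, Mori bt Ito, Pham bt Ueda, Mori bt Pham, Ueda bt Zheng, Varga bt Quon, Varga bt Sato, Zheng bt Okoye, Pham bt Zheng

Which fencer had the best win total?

Win totals: Mori 8, Sato 1, Okoye 3, Pham 6, Quon 4, Varga 7, Ito 4, Silva 3, Zheng 4, Ueda 5.
Mori leads with 8 wins (next highest: 7).

Mori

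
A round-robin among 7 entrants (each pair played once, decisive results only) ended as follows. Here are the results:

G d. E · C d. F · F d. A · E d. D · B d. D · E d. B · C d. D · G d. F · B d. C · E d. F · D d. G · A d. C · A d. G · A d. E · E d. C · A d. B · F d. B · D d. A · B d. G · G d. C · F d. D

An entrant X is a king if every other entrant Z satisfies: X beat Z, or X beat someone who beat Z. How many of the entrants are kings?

A reaches everyone (king).
B reaches everyone (king).
C cannot reach E in two steps.
D reaches everyone (king).
E reaches everyone (king).
F reaches everyone (king).
G reaches everyone (king).
Kings: A, B, D, E, F, G — 6.

6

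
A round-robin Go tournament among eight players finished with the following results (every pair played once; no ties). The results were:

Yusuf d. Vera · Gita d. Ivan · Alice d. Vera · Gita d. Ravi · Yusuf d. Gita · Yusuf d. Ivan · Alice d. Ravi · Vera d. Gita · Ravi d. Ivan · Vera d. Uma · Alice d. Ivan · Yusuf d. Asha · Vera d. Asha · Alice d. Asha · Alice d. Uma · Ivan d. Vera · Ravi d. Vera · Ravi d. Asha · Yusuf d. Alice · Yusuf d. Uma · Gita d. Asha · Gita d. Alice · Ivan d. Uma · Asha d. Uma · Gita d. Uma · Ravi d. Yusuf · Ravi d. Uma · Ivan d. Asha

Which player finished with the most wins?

Yusuf

Win totals: Gita 5, Yusuf 6, Alice 5, Ravi 5, Ivan 3, Asha 1, Uma 0, Vera 3.
Yusuf leads with 6 wins (next highest: 5).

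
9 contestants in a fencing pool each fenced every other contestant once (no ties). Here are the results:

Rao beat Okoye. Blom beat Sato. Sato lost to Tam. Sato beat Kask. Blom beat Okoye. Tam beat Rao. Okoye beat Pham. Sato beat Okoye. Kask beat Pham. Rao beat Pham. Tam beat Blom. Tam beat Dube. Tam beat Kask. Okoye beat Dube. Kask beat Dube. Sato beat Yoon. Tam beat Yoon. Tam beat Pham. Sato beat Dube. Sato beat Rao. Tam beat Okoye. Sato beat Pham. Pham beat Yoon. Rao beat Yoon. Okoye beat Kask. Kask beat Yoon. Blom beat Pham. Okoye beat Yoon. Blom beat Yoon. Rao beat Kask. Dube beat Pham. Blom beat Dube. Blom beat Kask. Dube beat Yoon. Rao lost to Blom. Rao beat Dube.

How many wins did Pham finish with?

1

Pham's results: beat Yoon; lost to Dube, Sato, Rao, Blom, Tam, Kask, Okoye.
That is 1 win.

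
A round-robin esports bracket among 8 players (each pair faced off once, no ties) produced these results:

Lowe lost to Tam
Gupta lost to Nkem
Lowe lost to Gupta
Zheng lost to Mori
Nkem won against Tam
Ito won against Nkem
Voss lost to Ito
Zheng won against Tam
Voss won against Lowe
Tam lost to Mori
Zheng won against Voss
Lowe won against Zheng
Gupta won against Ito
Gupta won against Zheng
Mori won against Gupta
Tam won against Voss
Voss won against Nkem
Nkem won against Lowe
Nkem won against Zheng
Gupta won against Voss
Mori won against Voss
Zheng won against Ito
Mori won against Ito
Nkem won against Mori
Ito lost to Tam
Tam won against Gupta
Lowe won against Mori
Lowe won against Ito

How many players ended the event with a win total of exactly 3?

Win totals: Mori 5, Gupta 4, Voss 2, Tam 4, Nkem 5, Ito 2, Lowe 3, Zheng 3.
Exactly 3: Lowe, Zheng — 2 players.

2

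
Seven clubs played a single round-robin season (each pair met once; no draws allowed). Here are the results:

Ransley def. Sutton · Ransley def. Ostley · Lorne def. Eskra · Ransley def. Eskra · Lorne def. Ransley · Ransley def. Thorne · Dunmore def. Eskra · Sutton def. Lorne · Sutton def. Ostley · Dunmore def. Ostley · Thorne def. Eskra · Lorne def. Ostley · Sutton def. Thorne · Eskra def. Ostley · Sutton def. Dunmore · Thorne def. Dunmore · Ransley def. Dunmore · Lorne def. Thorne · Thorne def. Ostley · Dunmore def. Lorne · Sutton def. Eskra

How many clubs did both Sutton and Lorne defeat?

Sutton beat: Thorne, Dunmore, Eskra, Ostley, Lorne.
Lorne beat: Thorne, Eskra, Ostley, Ransley.
Both beat: Thorne, Eskra, Ostley — 3.

3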